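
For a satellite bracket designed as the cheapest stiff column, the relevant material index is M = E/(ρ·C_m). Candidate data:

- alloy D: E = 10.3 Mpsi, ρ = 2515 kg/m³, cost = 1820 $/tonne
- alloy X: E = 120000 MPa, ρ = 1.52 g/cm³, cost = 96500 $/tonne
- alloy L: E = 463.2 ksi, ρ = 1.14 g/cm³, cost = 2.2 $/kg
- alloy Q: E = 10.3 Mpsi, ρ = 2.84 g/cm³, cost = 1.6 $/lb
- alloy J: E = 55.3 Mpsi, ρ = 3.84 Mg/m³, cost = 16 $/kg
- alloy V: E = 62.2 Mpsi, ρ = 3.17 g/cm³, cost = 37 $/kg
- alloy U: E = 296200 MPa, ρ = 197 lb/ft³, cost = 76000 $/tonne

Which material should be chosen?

Putting every candidate on a common basis:
  alloy D: E = 71.02 GPa, ρ = 2515 kg/m³, cost = 1.820 $/kg
  alloy X: E = 120.0 GPa, ρ = 1520 kg/m³, cost = 96.50 $/kg
  alloy L: E = 3.194 GPa, ρ = 1140 kg/m³, cost = 2.200 $/kg
  alloy Q: E = 71.02 GPa, ρ = 2840 kg/m³, cost = 3.527 $/kg
  alloy J: E = 381.3 GPa, ρ = 3840 kg/m³, cost = 16.00 $/kg
  alloy V: E = 428.9 GPa, ρ = 3170 kg/m³, cost = 37.00 $/kg
  alloy U: E = 296.2 GPa, ρ = 3156 kg/m³, cost = 76.00 $/kg
  alloy D: M = 15.5 MN·m per $
  alloy Q: M = 7.09 MN·m per $
  alloy J: M = 6.21 MN·m per $
  alloy V: M = 3.66 MN·m per $
  alloy L: M = 1.27 MN·m per $
  alloy U: M = 1.24 MN·m per $
  alloy X: M = 0.818 MN·m per $
Alloy D ranks first.

alloy D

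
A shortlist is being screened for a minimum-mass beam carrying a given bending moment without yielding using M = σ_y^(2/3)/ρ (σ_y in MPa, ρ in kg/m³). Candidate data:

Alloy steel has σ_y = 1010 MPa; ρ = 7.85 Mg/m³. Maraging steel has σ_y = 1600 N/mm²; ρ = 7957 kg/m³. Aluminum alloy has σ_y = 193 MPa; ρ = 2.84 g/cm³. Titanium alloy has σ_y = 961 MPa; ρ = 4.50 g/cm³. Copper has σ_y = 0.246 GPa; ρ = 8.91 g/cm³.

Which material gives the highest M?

Putting every candidate on a common basis:
  alloy steel: σ_y = 1010 MPa, ρ = 7850 kg/m³
  maraging steel: σ_y = 1600 MPa, ρ = 7957 kg/m³
  aluminum alloy: σ_y = 193.0 MPa, ρ = 2840 kg/m³
  titanium alloy: σ_y = 961.0 MPa, ρ = 4500 kg/m³
  copper: σ_y = 246.0 MPa, ρ = 8910 kg/m³
  titanium alloy: M = 21.6×10⁻³
  maraging steel: M = 17.2×10⁻³
  alloy steel: M = 12.8×10⁻³
  aluminum alloy: M = 11.8×10⁻³
  copper: M = 4.41×10⁻³
Titanium alloy ranks first.

titanium alloy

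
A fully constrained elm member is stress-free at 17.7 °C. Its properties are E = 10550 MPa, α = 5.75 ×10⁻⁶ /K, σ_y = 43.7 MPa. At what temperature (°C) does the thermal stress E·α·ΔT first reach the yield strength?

E = 10550 MPa = 10.55 GPa.
E·α·ΔT = 43.70 MPa ⇒ ΔT = 43.70 / (10.55×10³ × 5.75×10⁻⁶) = 720.4 K.
T = 17.7 + 720.4 = 738.1 °C.

738 °C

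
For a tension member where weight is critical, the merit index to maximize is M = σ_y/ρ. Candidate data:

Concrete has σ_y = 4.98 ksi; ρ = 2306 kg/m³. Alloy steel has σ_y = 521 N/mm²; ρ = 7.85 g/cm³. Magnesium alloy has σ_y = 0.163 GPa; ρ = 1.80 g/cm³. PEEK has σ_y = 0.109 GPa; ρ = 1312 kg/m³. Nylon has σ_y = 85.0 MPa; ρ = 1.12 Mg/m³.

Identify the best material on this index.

After converting to SI:
  concrete: σ_y = 34.34 MPa, ρ = 2306 kg/m³
  alloy steel: σ_y = 521.0 MPa, ρ = 7850 kg/m³
  magnesium alloy: σ_y = 163.0 MPa, ρ = 1800 kg/m³
  PEEK: σ_y = 109.0 MPa, ρ = 1312 kg/m³
  nylon: σ_y = 85.00 MPa, ρ = 1120 kg/m³
  magnesium alloy: M = 90.6 kN·m/kg
  PEEK: M = 83.1 kN·m/kg
  nylon: M = 75.9 kN·m/kg
  alloy steel: M = 66.4 kN·m/kg
  concrete: M = 14.9 kN·m/kg
Magnesium alloy has the largest M.

magnesium alloy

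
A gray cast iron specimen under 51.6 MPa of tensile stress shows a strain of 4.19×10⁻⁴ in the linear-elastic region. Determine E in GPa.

E = σ/ε = 51.6 MPa / 4.19×10⁻⁴ = 123200 MPa = 123 GPa.

123 GPa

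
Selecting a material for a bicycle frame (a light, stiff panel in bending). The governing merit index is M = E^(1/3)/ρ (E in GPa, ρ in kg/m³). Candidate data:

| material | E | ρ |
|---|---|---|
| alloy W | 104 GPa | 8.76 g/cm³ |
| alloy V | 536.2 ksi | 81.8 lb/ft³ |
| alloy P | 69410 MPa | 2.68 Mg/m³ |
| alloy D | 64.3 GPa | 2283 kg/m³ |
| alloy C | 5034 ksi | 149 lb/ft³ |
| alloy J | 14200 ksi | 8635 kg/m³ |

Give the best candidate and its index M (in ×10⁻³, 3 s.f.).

alloy D, M = 1.75×10⁻³

After converting to SI:
  alloy W: E = 104.0 GPa, ρ = 8760 kg/m³
  alloy V: E = 3.697 GPa, ρ = 1310 kg/m³
  alloy P: E = 69.41 GPa, ρ = 2680 kg/m³
  alloy D: E = 64.30 GPa, ρ = 2283 kg/m³
  alloy C: E = 34.71 GPa, ρ = 2387 kg/m³
  alloy J: E = 97.91 GPa, ρ = 8635 kg/m³
  alloy D: M = 1.75×10⁻³
  alloy P: M = 1.53×10⁻³
  alloy C: M = 1.37×10⁻³
  alloy V: M = 1.18×10⁻³
  alloy W: M = 0.537×10⁻³
  alloy J: M = 0.534×10⁻³
Alloy D has the largest M.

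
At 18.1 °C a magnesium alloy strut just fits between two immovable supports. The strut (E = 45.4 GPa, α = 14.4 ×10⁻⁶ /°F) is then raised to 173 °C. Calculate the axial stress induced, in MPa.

182 MPa

α = 14.4×10⁻⁶/°F × 9/5 = 25.9×10⁻⁶/K.
ΔT = 154.9 K. Constrained thermal stress σ = E·α·ΔT = 45.40×10³ MPa × 25.9×10⁻⁶ × 154.9 = 182 MPa (compressive).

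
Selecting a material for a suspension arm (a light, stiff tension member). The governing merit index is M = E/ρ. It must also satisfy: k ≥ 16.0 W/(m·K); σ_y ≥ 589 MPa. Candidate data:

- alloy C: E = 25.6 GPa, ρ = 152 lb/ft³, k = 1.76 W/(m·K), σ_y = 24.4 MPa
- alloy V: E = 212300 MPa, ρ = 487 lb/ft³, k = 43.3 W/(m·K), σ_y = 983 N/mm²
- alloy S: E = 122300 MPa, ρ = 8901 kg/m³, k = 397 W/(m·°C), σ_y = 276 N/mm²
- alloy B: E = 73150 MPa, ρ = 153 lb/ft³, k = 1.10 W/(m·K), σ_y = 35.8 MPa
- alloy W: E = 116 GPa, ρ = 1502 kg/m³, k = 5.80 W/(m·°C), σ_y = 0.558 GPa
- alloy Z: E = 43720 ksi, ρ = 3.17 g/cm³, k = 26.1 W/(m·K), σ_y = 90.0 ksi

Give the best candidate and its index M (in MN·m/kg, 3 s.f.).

alloy Z, M = 95.1 MN·m/kg

Screen on constraints: k ≥ 16.0 W/(m·K); σ_y ≥ 589 MPa. Survivors: alloy V, alloy Z.
Normalizing units and computing the index:
  alloy V: E = 212.3 GPa, ρ = 7801 kg/m³
  alloy Z: E = 301.4 GPa, ρ = 3170 kg/m³
  alloy Z: M = 95.1 MN·m/kg
  alloy V: M = 27.2 MN·m/kg
Highest index: alloy Z.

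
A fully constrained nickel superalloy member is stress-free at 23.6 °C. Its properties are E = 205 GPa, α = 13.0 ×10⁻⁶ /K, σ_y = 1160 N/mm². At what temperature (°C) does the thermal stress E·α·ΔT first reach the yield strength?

σ_y = 1160 N/mm² = 1160 MPa.
E·α·ΔT = 1160 MPa ⇒ ΔT = 1160 / (205.0×10³ × 13.0×10⁻⁶) = 435.3 K.
T = 23.6 + 435.3 = 458.9 °C.

459 °C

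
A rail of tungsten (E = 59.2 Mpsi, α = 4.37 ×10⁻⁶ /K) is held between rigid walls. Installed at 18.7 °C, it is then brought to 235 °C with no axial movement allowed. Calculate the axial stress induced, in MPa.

E = 59.2 Mpsi = 408.2 GPa.
ΔT = 216.3 K. Constrained thermal stress σ = E·α·ΔT = 408.2×10³ MPa × 4.37×10⁻⁶ × 216.3 = 386 MPa (compressive).

386 MPa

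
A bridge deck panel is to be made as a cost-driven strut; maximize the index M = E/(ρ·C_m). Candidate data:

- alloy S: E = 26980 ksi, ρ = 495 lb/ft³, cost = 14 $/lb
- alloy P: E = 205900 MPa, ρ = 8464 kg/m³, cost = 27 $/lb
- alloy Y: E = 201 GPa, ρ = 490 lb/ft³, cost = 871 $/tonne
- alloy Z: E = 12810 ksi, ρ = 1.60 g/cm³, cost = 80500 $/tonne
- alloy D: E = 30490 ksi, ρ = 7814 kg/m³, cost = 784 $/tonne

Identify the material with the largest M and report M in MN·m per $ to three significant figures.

alloy D, M = 34.3 MN·m per $

In SI units:
  alloy S: E = 186.0 GPa, ρ = 7929 kg/m³, cost = 30.86 $/kg
  alloy P: E = 205.9 GPa, ρ = 8464 kg/m³, cost = 59.52 $/kg
  alloy Y: E = 201.0 GPa, ρ = 7849 kg/m³, cost = 0.8710 $/kg
  alloy Z: E = 88.32 GPa, ρ = 1600 kg/m³, cost = 80.50 $/kg
  alloy D: E = 210.2 GPa, ρ = 7814 kg/m³, cost = 0.7840 $/kg
  alloy D: M = 34.3 MN·m per $
  alloy Y: M = 29.4 MN·m per $
  alloy S: M = 0.760 MN·m per $
  alloy Z: M = 0.686 MN·m per $
  alloy P: M = 0.409 MN·m per $
Alloy D ranks first.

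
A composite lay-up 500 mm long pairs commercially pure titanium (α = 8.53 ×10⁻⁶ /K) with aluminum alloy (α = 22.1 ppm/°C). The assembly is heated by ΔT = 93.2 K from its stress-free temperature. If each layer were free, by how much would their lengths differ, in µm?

632 µm

Δα = |8.53 − 22.1|×10⁻⁶/K = 13.6×10⁻⁶/K.
ΔL_mismatch = Δα·L·ΔT = 13.6×10⁻⁶ × 500.0 mm × 93.2 K = 632 µm.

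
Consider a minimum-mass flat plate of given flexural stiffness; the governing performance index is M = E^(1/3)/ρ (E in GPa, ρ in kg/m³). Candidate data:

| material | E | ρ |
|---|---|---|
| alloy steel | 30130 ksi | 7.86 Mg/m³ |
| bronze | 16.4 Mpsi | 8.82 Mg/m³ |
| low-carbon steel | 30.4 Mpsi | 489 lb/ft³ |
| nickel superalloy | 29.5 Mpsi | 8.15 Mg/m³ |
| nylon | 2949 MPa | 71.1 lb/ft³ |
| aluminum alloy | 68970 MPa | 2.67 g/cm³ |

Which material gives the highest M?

aluminum alloy

In SI units:
  alloy steel: E = 207.7 GPa, ρ = 7860 kg/m³
  bronze: E = 113.1 GPa, ρ = 8820 kg/m³
  low-carbon steel: E = 209.6 GPa, ρ = 7833 kg/m³
  nickel superalloy: E = 203.4 GPa, ρ = 8150 kg/m³
  nylon: E = 2.949 GPa, ρ = 1139 kg/m³
  aluminum alloy: E = 68.97 GPa, ρ = 2670 kg/m³
  aluminum alloy: M = 1.54×10⁻³
  nylon: M = 1.26×10⁻³
  low-carbon steel: M = 0.758×10⁻³
  alloy steel: M = 0.754×10⁻³
  nickel superalloy: M = 0.722×10⁻³
  bronze: M = 0.548×10⁻³
Aluminum alloy has the largest M.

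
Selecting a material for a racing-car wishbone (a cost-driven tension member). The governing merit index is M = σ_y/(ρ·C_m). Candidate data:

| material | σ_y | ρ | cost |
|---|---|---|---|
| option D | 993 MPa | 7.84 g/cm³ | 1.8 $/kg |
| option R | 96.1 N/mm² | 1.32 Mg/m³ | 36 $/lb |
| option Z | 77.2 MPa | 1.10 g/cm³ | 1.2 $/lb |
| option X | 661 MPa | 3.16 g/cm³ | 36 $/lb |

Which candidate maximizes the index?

option D

Normalizing units and computing the index:
  option D: σ_y = 993.0 MPa, ρ = 7840 kg/m³, cost = 1.800 $/kg
  option R: σ_y = 96.10 MPa, ρ = 1320 kg/m³, cost = 79.37 $/kg
  option Z: σ_y = 77.20 MPa, ρ = 1100 kg/m³, cost = 2.646 $/kg
  option X: σ_y = 661.0 MPa, ρ = 3160 kg/m³, cost = 79.37 $/kg
  option D: M = 70.4 kN·m per $
  option Z: M = 26.5 kN·m per $
  option X: M = 2.64 kN·m per $
  option R: M = 0.917 kN·m per $
Highest index: option D.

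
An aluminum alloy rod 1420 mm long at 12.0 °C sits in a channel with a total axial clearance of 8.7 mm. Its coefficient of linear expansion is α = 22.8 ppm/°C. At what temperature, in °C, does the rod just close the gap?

281 °C

α·L₀·ΔT = 8.7 mm ⇒ ΔT = 8.7 / (22.8×10⁻⁶ × 1420.0) = 268.7 K.
T = 12.0 + 268.7 = 280.7 °C.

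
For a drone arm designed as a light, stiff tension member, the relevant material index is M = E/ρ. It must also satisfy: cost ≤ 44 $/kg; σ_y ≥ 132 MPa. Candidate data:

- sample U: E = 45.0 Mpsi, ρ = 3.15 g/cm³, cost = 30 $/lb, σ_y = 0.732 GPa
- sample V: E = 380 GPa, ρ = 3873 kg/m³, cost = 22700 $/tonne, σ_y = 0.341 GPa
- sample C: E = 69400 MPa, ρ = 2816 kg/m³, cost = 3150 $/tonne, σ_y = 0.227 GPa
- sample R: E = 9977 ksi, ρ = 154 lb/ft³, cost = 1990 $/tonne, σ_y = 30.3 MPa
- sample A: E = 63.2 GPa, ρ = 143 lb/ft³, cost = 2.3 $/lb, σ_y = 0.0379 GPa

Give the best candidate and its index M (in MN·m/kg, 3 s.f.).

Screen on constraints: cost ≤ 44 $/kg; σ_y ≥ 132 MPa. Survivors: sample V, sample C.
Convert each candidate to consistent units, then evaluate M:
  sample V: E = 380.0 GPa, ρ = 3873 kg/m³
  sample C: E = 69.40 GPa, ρ = 2816 kg/m³
  sample V: M = 98.1 MN·m/kg
  sample C: M = 24.6 MN·m/kg
Sample V ranks first.

sample V, M = 98.1 MN·m/kg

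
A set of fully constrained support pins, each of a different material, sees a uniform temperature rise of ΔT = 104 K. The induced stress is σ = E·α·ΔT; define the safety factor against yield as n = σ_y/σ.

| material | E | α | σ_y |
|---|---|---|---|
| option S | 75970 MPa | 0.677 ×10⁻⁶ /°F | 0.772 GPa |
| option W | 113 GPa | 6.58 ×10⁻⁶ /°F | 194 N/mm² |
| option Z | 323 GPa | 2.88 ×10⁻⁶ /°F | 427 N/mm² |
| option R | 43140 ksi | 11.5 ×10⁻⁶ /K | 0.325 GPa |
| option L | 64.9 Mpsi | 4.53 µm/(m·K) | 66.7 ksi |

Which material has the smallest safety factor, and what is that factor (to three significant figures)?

Converting E to GPa, α to ×10⁻⁶/K, σ_y to MPa, then σ and n for each:
  option S: E = 75.97, α = 1.22, σ_y = 772.0 → σ = 9.63 MPa, n = 80.2
  option W: E = 113.0, α = 11.8, σ_y = 194.0 → σ = 139 MPa, n = 1.39
  option Z: E = 323.0, α = 5.18, σ_y = 427.0 → σ = 174 MPa, n = 2.45
  option R: E = 297.4, α = 11.5, σ_y = 325.0 → σ = 356 MPa, n = 0.914
  option L: E = 447.5, α = 4.53, σ_y = 459.9 → σ = 211 MPa, n = 2.18
The minimum is option R at n = 0.914.

option R, n = 0.914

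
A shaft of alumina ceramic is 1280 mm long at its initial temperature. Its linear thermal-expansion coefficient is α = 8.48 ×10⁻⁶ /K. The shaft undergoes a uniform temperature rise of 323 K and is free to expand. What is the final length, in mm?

ΔL = α·L₀·ΔT = 8.48×10⁻⁶ × 1280 mm × 323.0 K = 3.51 mm.
L = L₀ + ΔL = 1280 + 3.51 = 1283.5 mm.

1283.5 mm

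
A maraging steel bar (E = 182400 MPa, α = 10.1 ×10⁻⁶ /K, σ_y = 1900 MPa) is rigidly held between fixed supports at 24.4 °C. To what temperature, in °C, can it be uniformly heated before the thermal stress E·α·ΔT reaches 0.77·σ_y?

819 °C

E = 182400 MPa = 182.4 GPa.
E·α·ΔT = 1463 MPa ⇒ ΔT = 1463 / (182.4×10³ × 10.1×10⁻⁶) = 794.1 K.
T = 24.4 + 794.1 = 818.5 °C.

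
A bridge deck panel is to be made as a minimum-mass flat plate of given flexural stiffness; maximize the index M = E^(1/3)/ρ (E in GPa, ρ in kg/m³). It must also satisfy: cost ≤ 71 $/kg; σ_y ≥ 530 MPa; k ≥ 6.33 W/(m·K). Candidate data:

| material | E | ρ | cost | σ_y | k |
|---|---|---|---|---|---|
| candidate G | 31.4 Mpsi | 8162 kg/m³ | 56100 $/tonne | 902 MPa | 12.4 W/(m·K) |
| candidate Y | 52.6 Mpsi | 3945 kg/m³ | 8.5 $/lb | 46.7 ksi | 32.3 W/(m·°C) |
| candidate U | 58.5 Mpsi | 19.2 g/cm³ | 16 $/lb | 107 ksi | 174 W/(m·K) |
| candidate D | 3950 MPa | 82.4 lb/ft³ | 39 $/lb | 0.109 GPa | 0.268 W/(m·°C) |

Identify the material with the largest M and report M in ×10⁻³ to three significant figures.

Screen on constraints: cost ≤ 71 $/kg; σ_y ≥ 530 MPa; k ≥ 6.33 W/(m·K). Survivors: candidate G, candidate U.
Convert each candidate to consistent units, then evaluate M:
  candidate G: E = 216.5 GPa, ρ = 8162 kg/m³
  candidate U: E = 403.3 GPa, ρ = 19200 kg/m³
  candidate G: M = 0.736×10⁻³
  candidate U: M = 0.385×10⁻³
Candidate G ranks first.

candidate G, M = 0.736×10⁻³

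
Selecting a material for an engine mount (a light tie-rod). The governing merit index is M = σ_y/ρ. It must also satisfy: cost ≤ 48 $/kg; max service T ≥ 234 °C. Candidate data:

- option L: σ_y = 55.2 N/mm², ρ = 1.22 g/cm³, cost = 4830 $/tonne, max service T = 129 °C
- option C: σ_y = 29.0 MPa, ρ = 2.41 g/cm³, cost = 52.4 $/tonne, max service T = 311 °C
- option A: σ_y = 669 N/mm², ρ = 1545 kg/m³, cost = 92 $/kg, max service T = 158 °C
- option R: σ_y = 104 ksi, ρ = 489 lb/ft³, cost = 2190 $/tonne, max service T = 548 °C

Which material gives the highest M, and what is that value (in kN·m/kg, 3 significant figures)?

Screen on constraints: cost ≤ 48 $/kg; max service T ≥ 234 °C. Survivors: option C, option R.
In SI units:
  option C: σ_y = 29.00 MPa, ρ = 2410 kg/m³
  option R: σ_y = 717.1 MPa, ρ = 7833 kg/m³
  option R: M = 91.5 kN·m/kg
  option C: M = 12.0 kN·m/kg
Option R has the largest M.

option R, M = 91.5 kN·m/kg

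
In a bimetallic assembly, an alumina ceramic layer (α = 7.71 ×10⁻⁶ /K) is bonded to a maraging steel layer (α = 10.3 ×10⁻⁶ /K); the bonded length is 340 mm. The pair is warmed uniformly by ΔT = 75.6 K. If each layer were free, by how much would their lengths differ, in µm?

66.6 µm

Δα = |7.71 − 10.3|×10⁻⁶/K = 2.59×10⁻⁶/K.
ΔL_mismatch = Δα·L·ΔT = 2.59×10⁻⁶ × 340.0 mm × 75.6 K = 66.6 µm.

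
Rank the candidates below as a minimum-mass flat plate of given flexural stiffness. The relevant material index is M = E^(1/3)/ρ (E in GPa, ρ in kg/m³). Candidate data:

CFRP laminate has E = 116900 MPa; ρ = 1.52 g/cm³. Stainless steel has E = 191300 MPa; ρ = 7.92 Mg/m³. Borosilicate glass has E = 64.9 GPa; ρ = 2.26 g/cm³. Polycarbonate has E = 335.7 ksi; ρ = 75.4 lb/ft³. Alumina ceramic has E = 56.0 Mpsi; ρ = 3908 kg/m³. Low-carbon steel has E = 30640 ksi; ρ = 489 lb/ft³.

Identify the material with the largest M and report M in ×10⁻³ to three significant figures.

CFRP laminate, M = 3.22×10⁻³

Putting every candidate on a common basis:
  CFRP laminate: E = 116.9 GPa, ρ = 1520 kg/m³
  stainless steel: E = 191.3 GPa, ρ = 7920 kg/m³
  borosilicate glass: E = 64.90 GPa, ρ = 2260 kg/m³
  polycarbonate: E = 2.315 GPa, ρ = 1208 kg/m³
  alumina ceramic: E = 386.1 GPa, ρ = 3908 kg/m³
  low-carbon steel: E = 211.3 GPa, ρ = 7833 kg/m³
  CFRP laminate: M = 3.22×10⁻³
  alumina ceramic: M = 1.86×10⁻³
  borosilicate glass: M = 1.78×10⁻³
  polycarbonate: M = 1.10×10⁻³
  low-carbon steel: M = 0.760×10⁻³
  stainless steel: M = 0.728×10⁻³
CFRP laminate ranks first.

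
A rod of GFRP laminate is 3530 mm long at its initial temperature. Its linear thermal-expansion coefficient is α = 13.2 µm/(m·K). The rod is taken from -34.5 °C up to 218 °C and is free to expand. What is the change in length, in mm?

11.8 mm

ΔT = 218 − (-34.5) = 252.5 K.
ΔL = α·L₀·ΔT = 13.2×10⁻⁶ × 3530 mm × 252.5 K = 11.8 mm.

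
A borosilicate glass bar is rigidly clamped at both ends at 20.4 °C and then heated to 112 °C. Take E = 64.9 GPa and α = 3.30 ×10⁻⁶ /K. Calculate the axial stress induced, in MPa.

19.6 MPa

ΔT = 91.60 K. Constrained thermal stress σ = E·α·ΔT = 64.90×10³ MPa × 3.30×10⁻⁶ × 91.60 = 19.6 MPa (compressive).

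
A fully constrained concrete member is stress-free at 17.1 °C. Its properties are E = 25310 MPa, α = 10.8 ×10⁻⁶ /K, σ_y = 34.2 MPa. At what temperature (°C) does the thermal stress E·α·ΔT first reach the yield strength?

E = 25310 MPa = 25.31 GPa.
E·α·ΔT = 34.20 MPa ⇒ ΔT = 34.20 / (25.31×10³ × 10.8×10⁻⁶) = 125.1 K.
T = 17.1 + 125.1 = 142.2 °C.

142 °C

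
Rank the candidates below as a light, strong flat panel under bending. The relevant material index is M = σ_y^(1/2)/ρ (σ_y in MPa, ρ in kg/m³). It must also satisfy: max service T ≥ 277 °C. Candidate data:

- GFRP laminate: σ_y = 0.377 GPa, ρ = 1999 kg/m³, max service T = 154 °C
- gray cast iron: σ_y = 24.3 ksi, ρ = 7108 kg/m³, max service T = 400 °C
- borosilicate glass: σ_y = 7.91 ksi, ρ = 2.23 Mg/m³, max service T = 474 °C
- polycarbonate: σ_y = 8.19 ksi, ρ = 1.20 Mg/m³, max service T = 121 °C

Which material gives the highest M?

Screen on constraints: max service T ≥ 277 °C. Survivors: gray cast iron, borosilicate glass.
Putting every candidate on a common basis:
  gray cast iron: σ_y = 167.5 MPa, ρ = 7108 kg/m³
  borosilicate glass: σ_y = 54.54 MPa, ρ = 2230 kg/m³
  borosilicate glass: M = 3.31×10⁻³
  gray cast iron: M = 1.82×10⁻³
Borosilicate glass ranks first.

borosilicate glass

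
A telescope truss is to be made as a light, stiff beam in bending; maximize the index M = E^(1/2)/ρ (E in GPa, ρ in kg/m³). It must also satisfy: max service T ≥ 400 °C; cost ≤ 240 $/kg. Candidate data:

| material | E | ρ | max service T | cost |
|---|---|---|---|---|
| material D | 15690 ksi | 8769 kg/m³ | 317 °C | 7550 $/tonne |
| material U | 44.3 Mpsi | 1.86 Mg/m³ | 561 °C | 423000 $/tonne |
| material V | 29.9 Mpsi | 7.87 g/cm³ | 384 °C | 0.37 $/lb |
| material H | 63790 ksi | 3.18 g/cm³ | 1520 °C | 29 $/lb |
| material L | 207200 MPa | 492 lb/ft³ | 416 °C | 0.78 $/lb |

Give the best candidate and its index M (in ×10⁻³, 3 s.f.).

material H, M = 6.59×10⁻³

Screen on constraints: max service T ≥ 400 °C; cost ≤ 240 $/kg. Survivors: material H, material L.
After converting to SI:
  material H: E = 439.8 GPa, ρ = 3180 kg/m³
  material L: E = 207.2 GPa, ρ = 7881 kg/m³
  material H: M = 6.59×10⁻³
  material L: M = 1.83×10⁻³
Highest index: material H.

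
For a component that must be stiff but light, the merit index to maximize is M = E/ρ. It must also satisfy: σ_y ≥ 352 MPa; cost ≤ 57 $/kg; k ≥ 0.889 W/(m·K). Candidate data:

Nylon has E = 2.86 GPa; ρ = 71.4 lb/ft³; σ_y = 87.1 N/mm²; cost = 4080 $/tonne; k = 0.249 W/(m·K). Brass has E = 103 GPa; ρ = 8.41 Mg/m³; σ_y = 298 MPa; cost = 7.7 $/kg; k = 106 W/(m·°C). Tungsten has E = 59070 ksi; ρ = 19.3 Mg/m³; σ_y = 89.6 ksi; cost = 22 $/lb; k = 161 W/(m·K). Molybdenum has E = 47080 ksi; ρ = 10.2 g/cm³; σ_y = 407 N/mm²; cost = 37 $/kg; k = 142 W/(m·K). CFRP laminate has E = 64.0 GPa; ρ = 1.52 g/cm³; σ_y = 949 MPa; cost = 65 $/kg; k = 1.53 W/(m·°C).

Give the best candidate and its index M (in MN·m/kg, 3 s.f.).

molybdenum, M = 31.8 MN·m/kg

Screen on constraints: σ_y ≥ 352 MPa; cost ≤ 57 $/kg; k ≥ 0.889 W/(m·K). Survivors: tungsten, molybdenum.
Putting every candidate on a common basis:
  tungsten: E = 407.3 GPa, ρ = 19300 kg/m³
  molybdenum: E = 324.6 GPa, ρ = 10200 kg/m³
  molybdenum: M = 31.8 MN·m/kg
  tungsten: M = 21.1 MN·m/kg
Highest index: molybdenum.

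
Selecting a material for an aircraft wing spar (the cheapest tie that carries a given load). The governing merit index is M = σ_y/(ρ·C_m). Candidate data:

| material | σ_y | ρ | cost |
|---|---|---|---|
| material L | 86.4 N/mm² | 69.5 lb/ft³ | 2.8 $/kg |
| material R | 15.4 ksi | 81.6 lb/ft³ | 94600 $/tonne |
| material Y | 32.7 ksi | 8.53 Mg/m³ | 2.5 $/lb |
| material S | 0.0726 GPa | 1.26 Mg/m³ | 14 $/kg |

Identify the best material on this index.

material L

Convert each candidate to consistent units, then evaluate M:
  material L: σ_y = 86.40 MPa, ρ = 1113 kg/m³, cost = 2.800 $/kg
  material R: σ_y = 106.2 MPa, ρ = 1307 kg/m³, cost = 94.60 $/kg
  material Y: σ_y = 225.5 MPa, ρ = 8530 kg/m³, cost = 5.511 $/kg
  material S: σ_y = 72.60 MPa, ρ = 1260 kg/m³, cost = 14.00 $/kg
  material L: M = 27.7 kN·m per $
  material Y: M = 4.80 kN·m per $
  material S: M = 4.12 kN·m per $
  material R: M = 0.859 kN·m per $
Material L has the largest M.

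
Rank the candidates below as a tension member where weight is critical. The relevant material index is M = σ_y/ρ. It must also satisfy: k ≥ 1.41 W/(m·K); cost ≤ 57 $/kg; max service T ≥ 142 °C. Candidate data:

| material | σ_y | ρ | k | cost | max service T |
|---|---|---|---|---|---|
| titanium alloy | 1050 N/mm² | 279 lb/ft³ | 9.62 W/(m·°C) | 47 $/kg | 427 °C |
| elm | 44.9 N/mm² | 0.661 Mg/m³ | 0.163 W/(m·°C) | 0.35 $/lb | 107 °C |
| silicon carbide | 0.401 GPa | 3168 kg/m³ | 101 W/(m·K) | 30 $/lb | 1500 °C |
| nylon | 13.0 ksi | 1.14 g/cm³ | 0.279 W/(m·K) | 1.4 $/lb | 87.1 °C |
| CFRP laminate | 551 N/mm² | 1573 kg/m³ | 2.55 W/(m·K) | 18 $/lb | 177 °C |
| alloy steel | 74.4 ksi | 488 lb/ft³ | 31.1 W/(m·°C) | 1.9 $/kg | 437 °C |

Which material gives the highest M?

Screen on constraints: k ≥ 1.41 W/(m·K); cost ≤ 57 $/kg; max service T ≥ 142 °C. Survivors: titanium alloy, CFRP laminate, alloy steel.
Putting every candidate on a common basis:
  titanium alloy: σ_y = 1050 MPa, ρ = 4469 kg/m³
  CFRP laminate: σ_y = 551.0 MPa, ρ = 1573 kg/m³
  alloy steel: σ_y = 513.0 MPa, ρ = 7817 kg/m³
  CFRP laminate: M = 350 kN·m/kg
  titanium alloy: M = 235 kN·m/kg
  alloy steel: M = 65.6 kN·m/kg
The maximum is for CFRP laminate.

CFRP laminate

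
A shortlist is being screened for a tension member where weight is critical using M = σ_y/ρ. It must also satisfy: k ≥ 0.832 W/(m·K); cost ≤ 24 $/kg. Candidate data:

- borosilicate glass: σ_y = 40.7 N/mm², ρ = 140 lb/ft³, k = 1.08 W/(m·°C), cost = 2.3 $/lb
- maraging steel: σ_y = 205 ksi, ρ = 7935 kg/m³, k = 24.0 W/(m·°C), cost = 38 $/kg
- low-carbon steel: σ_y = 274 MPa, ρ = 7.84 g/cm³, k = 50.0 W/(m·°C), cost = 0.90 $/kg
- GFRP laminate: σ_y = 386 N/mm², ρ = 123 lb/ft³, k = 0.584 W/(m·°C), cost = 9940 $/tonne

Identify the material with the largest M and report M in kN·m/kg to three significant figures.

low-carbon steel, M = 34.9 kN·m/kg

Screen on constraints: k ≥ 0.832 W/(m·K); cost ≤ 24 $/kg. Survivors: borosilicate glass, low-carbon steel.
In SI units:
  borosilicate glass: σ_y = 40.70 MPa, ρ = 2243 kg/m³
  low-carbon steel: σ_y = 274.0 MPa, ρ = 7840 kg/m³
  low-carbon steel: M = 34.9 kN·m/kg
  borosilicate glass: M = 18.1 kN·m/kg
Low-carbon steel ranks first.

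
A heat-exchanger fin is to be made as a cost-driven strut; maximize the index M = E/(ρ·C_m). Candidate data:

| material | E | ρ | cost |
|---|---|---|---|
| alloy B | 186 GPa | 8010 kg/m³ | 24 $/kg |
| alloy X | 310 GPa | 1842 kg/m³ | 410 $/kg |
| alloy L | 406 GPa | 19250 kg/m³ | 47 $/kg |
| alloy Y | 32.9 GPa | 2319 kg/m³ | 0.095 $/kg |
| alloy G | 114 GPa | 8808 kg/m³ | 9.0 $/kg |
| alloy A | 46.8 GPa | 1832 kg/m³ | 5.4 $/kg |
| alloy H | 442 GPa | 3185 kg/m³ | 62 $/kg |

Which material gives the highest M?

alloy Y

Evaluate M for each candidate:
  alloy Y: M = 149 MN·m per $
  alloy A: M = 4.73 MN·m per $
  alloy H: M = 2.24 MN·m per $
  alloy G: M = 1.44 MN·m per $
  alloy B: M = 0.968 MN·m per $
  alloy L: M = 0.449 MN·m per $
  alloy X: M = 0.410 MN·m per $
Alloy Y ranks first.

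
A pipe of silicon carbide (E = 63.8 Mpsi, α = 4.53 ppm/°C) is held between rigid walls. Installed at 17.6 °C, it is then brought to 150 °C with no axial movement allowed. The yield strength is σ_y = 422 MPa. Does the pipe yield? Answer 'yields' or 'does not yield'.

E = 63.8 Mpsi = 439.9 GPa.
ΔT = 132.4 K. Constrained thermal stress σ = E·α·ΔT = 439.9×10³ MPa × 4.53×10⁻⁶ × 132.4 = 264 MPa (compressive).
Compare to σ_y = 422 MPa: σ < σ_y, so it does not yield.

does not yield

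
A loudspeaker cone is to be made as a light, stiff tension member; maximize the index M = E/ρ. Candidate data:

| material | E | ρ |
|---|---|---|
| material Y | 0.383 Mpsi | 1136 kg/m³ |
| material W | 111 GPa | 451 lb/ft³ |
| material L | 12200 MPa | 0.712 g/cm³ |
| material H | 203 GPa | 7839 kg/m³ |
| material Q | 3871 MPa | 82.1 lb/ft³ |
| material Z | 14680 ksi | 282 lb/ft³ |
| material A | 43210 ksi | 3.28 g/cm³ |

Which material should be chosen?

material A

Normalizing units and computing the index:
  material Y: E = 2.641 GPa, ρ = 1136 kg/m³
  material W: E = 111.0 GPa, ρ = 7224 kg/m³
  material L: E = 12.20 GPa, ρ = 712.0 kg/m³
  material H: E = 203.0 GPa, ρ = 7839 kg/m³
  material Q: E = 3.871 GPa, ρ = 1315 kg/m³
  material Z: E = 101.2 GPa, ρ = 4517 kg/m³
  material A: E = 297.9 GPa, ρ = 3280 kg/m³
  material A: M = 90.8 MN·m/kg
  material H: M = 25.9 MN·m/kg
  material Z: M = 22.4 MN·m/kg
  material L: M = 17.1 MN·m/kg
  material W: M = 15.4 MN·m/kg
  material Q: M = 2.94 MN·m/kg
  material Y: M = 2.32 MN·m/kg
Material A has the largest M.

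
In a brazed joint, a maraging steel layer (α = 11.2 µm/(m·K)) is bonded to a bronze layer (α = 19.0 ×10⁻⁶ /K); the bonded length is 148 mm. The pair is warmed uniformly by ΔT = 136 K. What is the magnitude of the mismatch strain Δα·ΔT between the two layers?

1.06×10⁻³

Δα = |11.2 − 19.0|×10⁻⁶/K = 7.80×10⁻⁶/K.
Mismatch strain = Δα·ΔT = 7.80×10⁻⁶ × 136.0 = 1.06×10⁻³.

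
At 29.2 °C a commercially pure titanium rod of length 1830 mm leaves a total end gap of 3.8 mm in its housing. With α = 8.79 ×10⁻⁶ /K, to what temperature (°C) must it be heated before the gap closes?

265 °C

α·L₀·ΔT = 3.8 mm ⇒ ΔT = 3.8 / (8.79×10⁻⁶ × 1830.0) = 236.2 K.
T = 29.2 + 236.2 = 265.4 °C.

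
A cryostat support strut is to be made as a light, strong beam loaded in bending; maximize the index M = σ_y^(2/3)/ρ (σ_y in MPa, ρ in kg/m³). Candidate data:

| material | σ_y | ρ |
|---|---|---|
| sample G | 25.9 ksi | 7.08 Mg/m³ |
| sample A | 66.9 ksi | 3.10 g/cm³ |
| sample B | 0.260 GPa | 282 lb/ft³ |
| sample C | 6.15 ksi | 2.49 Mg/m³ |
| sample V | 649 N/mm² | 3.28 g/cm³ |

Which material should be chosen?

sample V

After converting to SI:
  sample G: σ_y = 178.6 MPa, ρ = 7080 kg/m³
  sample A: σ_y = 461.3 MPa, ρ = 3100 kg/m³
  sample B: σ_y = 260.0 MPa, ρ = 4517 kg/m³
  sample C: σ_y = 42.40 MPa, ρ = 2490 kg/m³
  sample V: σ_y = 649.0 MPa, ρ = 3280 kg/m³
  sample V: M = 22.9×10⁻³
  sample A: M = 19.3×10⁻³
  sample B: M = 9.02×10⁻³
  sample C: M = 4.88×10⁻³
  sample G: M = 4.48×10⁻³
Sample V has the largest M.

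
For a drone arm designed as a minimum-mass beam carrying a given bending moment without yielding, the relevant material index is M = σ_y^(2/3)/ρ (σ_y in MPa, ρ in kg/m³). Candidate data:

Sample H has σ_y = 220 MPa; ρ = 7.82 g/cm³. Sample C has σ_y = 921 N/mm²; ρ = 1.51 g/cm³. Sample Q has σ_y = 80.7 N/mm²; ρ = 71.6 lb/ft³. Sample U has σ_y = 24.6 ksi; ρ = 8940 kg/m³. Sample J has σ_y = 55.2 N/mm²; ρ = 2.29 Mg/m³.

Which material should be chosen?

sample C

Putting every candidate on a common basis:
  sample H: σ_y = 220.0 MPa, ρ = 7820 kg/m³
  sample C: σ_y = 921.0 MPa, ρ = 1510 kg/m³
  sample Q: σ_y = 80.70 MPa, ρ = 1147 kg/m³
  sample U: σ_y = 169.6 MPa, ρ = 8940 kg/m³
  sample J: σ_y = 55.20 MPa, ρ = 2290 kg/m³
  sample C: M = 62.7×10⁻³
  sample Q: M = 16.3×10⁻³
  sample J: M = 6.33×10⁻³
  sample H: M = 4.66×10⁻³
  sample U: M = 3.43×10⁻³
The maximum is for sample C.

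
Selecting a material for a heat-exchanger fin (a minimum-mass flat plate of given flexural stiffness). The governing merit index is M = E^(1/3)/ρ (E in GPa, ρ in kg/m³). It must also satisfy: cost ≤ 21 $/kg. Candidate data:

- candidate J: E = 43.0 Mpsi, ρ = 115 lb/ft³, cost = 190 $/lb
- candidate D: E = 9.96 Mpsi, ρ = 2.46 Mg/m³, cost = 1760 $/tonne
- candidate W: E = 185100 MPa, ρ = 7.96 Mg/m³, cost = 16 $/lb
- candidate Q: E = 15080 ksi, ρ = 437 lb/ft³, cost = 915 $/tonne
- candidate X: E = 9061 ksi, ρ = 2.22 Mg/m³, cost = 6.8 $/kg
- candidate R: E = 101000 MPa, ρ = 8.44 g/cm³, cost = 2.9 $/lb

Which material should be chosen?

Screen on constraints: cost ≤ 21 $/kg. Survivors: candidate D, candidate Q, candidate X, candidate R.
Convert each candidate to consistent units, then evaluate M:
  candidate D: E = 68.67 GPa, ρ = 2460 kg/m³
  candidate Q: E = 104.0 GPa, ρ = 7000 kg/m³
  candidate X: E = 62.47 GPa, ρ = 2220 kg/m³
  candidate R: E = 101.0 GPa, ρ = 8440 kg/m³
  candidate X: M = 1.79×10⁻³
  candidate D: M = 1.66×10⁻³
  candidate Q: M = 0.672×10⁻³
  candidate R: M = 0.552×10⁻³
The maximum is for candidate X.

candidate X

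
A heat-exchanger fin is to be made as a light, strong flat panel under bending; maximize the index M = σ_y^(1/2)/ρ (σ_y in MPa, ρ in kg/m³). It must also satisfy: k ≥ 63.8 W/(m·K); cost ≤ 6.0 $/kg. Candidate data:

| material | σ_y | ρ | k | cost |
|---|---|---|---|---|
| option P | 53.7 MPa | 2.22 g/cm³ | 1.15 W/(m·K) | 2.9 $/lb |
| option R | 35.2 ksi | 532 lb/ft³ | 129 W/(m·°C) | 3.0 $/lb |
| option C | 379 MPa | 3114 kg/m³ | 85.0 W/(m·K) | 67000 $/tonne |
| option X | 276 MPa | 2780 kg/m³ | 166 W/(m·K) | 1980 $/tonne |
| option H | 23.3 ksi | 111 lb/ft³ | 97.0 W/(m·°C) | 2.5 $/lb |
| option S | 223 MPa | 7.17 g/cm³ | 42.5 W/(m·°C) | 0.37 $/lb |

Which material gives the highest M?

Screen on constraints: k ≥ 63.8 W/(m·K); cost ≤ 6.0 $/kg. Survivors: option X, option H.
Convert each candidate to consistent units, then evaluate M:
  option X: σ_y = 276.0 MPa, ρ = 2780 kg/m³
  option H: σ_y = 160.6 MPa, ρ = 1778 kg/m³
  option H: M = 7.13×10⁻³
  option X: M = 5.98×10⁻³
Highest index: option H.

option H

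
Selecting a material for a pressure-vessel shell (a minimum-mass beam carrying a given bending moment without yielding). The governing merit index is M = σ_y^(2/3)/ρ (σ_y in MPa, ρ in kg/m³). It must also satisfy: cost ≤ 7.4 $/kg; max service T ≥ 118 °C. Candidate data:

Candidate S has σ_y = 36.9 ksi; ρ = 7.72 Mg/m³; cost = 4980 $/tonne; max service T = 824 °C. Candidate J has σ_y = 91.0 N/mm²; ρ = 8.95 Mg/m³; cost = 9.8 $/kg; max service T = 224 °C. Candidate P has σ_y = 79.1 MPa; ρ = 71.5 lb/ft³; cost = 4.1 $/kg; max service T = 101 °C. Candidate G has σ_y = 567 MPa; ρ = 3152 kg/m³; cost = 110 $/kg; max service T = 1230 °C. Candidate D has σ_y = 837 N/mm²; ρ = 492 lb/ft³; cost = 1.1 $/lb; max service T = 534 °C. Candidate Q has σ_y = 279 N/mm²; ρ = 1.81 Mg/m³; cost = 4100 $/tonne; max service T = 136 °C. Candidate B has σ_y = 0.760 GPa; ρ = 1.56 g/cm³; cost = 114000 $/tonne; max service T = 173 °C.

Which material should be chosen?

candidate Q

Screen on constraints: cost ≤ 7.4 $/kg; max service T ≥ 118 °C. Survivors: candidate S, candidate D, candidate Q.
In SI units:
  candidate S: σ_y = 254.4 MPa, ρ = 7720 kg/m³
  candidate D: σ_y = 837.0 MPa, ρ = 7881 kg/m³
  candidate Q: σ_y = 279.0 MPa, ρ = 1810 kg/m³
  candidate Q: M = 23.6×10⁻³
  candidate D: M = 11.3×10⁻³
  candidate S: M = 5.20×10⁻³
Candidate Q ranks first.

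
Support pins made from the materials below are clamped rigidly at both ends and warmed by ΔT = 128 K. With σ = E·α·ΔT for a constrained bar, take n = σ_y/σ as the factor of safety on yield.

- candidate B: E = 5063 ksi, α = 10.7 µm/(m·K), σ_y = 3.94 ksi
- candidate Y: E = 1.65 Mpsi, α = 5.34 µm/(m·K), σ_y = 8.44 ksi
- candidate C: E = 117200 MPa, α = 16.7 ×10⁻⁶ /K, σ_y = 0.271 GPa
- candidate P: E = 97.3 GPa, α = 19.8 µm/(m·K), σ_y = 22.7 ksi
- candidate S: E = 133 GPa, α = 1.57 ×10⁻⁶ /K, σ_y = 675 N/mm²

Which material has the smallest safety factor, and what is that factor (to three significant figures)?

candidate B, n = 0.568

With everything in SI (GPa, ×10⁻⁶/K, MPa):
  candidate B: E = 34.91, α = 10.7, σ_y = 27.17 → σ = 47.8 MPa, n = 0.568
  candidate Y: E = 11.38, α = 5.34, σ_y = 58.19 → σ = 7.78 MPa, n = 7.48
  candidate C: E = 117.2, α = 16.7, σ_y = 271.0 → σ = 251 MPa, n = 1.08
  candidate P: E = 97.30, α = 19.8, σ_y = 156.5 → σ = 247 MPa, n = 0.635
  candidate S: E = 133.0, α = 1.57, σ_y = 675.0 → σ = 26.7 MPa, n = 25.3
Smallest n: candidate B with n = 0.568.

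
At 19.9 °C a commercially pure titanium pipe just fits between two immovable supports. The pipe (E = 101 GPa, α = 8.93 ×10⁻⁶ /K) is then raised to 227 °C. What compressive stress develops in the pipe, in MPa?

187 MPa

ΔT = 207.1 K. Constrained thermal stress σ = E·α·ΔT = 101.0×10³ MPa × 8.93×10⁻⁶ × 207.1 = 187 MPa (compressive).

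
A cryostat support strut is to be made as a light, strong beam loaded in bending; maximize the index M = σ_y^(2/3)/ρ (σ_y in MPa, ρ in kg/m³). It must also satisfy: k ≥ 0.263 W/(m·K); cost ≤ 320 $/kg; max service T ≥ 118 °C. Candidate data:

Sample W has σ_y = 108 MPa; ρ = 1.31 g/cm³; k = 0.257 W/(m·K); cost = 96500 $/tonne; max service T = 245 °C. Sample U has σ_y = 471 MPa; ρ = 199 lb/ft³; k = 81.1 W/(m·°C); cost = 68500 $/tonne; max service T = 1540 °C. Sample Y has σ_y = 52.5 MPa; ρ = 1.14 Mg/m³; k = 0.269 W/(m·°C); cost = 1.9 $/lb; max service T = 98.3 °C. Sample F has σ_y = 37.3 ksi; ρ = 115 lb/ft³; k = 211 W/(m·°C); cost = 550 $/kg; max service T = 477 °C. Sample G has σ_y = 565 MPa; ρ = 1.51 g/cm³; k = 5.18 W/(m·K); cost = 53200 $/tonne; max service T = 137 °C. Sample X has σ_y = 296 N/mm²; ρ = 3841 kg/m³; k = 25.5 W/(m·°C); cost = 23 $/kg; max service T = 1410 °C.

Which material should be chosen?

sample G

Screen on constraints: k ≥ 0.263 W/(m·K); cost ≤ 320 $/kg; max service T ≥ 118 °C. Survivors: sample U, sample G, sample X.
Normalizing units and computing the index:
  sample U: σ_y = 471.0 MPa, ρ = 3188 kg/m³
  sample G: σ_y = 565.0 MPa, ρ = 1510 kg/m³
  sample X: σ_y = 296.0 MPa, ρ = 3841 kg/m³
  sample G: M = 45.3×10⁻³
  sample U: M = 19.0×10⁻³
  sample X: M = 11.6×10⁻³
Sample G has the largest M.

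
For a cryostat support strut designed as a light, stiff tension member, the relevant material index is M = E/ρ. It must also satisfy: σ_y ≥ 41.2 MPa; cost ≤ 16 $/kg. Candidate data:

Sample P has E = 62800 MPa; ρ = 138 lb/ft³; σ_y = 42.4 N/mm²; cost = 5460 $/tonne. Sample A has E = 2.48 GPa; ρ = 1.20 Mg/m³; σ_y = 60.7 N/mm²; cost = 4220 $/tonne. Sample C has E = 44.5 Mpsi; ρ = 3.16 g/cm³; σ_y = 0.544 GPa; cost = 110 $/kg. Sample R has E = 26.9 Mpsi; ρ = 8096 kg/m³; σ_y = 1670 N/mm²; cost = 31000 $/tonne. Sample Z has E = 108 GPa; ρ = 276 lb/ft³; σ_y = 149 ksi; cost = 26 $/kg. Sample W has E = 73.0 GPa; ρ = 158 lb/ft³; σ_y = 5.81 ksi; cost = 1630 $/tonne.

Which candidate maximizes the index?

Screen on constraints: σ_y ≥ 41.2 MPa; cost ≤ 16 $/kg. Survivors: sample P, sample A.
Convert each candidate to consistent units, then evaluate M:
  sample P: E = 62.80 GPa, ρ = 2211 kg/m³
  sample A: E = 2.480 GPa, ρ = 1200 kg/m³
  sample P: M = 28.4 MN·m/kg
  sample A: M = 2.07 MN·m/kg
Sample P ranks first.

sample P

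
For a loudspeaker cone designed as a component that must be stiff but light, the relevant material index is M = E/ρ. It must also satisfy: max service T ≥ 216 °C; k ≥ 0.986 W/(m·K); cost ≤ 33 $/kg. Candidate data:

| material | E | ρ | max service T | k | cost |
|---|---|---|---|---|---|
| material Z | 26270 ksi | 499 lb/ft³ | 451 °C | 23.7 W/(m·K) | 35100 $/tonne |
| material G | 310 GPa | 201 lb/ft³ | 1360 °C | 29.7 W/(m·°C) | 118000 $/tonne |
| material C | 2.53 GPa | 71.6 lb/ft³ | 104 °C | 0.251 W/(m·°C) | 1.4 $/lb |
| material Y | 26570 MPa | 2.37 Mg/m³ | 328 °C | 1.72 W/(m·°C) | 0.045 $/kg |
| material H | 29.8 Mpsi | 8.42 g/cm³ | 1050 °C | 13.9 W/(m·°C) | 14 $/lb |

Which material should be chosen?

Screen on constraints: max service T ≥ 216 °C; k ≥ 0.986 W/(m·K); cost ≤ 33 $/kg. Survivors: material Y, material H.
In SI units:
  material Y: E = 26.57 GPa, ρ = 2370 kg/m³
  material H: E = 205.5 GPa, ρ = 8420 kg/m³
  material H: M = 24.4 MN·m/kg
  material Y: M = 11.2 MN·m/kg
Highest index: material H.

material H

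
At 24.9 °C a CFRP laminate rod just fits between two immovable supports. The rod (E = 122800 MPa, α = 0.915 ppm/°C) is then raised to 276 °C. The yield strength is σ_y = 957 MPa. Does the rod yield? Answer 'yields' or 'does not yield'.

E = 122800 MPa = 122.8 GPa.
ΔT = 251.1 K. Constrained thermal stress σ = E·α·ΔT = 122.8×10³ MPa × 0.915×10⁻⁶ × 251.1 = 28.2 MPa (compressive).
Compare to σ_y = 957 MPa: σ < σ_y, so it does not yield.

does not yield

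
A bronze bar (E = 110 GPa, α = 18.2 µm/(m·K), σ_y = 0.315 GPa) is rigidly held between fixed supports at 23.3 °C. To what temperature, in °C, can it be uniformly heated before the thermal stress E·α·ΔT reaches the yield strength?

181 °C

σ_y = 0.315 GPa = 315.0 MPa.
E·α·ΔT = 315.0 MPa ⇒ ΔT = 315.0 / (110.0×10³ × 18.2×10⁻⁶) = 157.3 K.
T = 23.3 + 157.3 = 180.6 °C.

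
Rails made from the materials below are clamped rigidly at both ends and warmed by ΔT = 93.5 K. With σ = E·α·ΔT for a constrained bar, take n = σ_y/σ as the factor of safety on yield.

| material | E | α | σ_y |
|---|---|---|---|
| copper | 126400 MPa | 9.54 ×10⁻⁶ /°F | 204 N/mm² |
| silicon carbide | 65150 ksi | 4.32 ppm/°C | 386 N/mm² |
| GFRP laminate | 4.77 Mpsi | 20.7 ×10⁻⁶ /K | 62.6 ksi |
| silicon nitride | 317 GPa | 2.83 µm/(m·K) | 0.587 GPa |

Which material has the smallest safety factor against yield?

Per material, after unit conversion:
  copper: E = 126.4, α = 17.2, σ_y = 204.0 → σ = 203 MPa, n = 1.01
  silicon carbide: E = 449.2, α = 4.32, σ_y = 386.0 → σ = 181 MPa, n = 2.13
  GFRP laminate: E = 32.89, α = 20.7, σ_y = 431.6 → σ = 63.7 MPa, n = 6.78
  silicon nitride: E = 317.0, α = 2.83, σ_y = 587.0 → σ = 83.9 MPa, n = 7.00
The minimum is copper at n = 1.01.

copper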